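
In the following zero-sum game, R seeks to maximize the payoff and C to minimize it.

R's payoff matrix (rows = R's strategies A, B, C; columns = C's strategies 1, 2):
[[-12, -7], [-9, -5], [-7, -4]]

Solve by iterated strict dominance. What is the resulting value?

Column 2 is strictly dominated by 1 for C (-12<-7, -9<-5, -7<-4); eliminate 2.
Row A is strictly dominated by row B (-9>-12); eliminate A.
Row B is strictly dominated by row C (-7>-9); eliminate B.
Only (C, 1) remains, with payoff -7.

-7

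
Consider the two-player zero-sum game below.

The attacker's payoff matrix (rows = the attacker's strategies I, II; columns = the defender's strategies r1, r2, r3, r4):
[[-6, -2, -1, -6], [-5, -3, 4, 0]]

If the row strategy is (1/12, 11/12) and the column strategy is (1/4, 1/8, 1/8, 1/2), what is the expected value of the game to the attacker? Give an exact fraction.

Against (1/4, 1/8, 1/8, 1/2), each row's expected payoff is I: -39/8; II: -9/8.
Taking the (1/12, 11/12)-weighted average: (1/12)·(-39/8) + (11/12)·(-9/8) = -23/16.

-23/16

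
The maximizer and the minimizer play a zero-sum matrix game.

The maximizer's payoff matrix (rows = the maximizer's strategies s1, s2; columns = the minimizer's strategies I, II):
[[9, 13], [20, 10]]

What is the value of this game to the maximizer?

85/7

Row minima are 9 and 10, so the maximizer's maximin is 10; column maxima are 20 and 13, so the minimizer's minimax is 13. These differ, so the equilibrium is in mixed strategies.
Let the maximizer play s1 with probability p. The minimizer is indifferent when 9p + 20(1−p) = 13p + 10(1−p), giving p = 5/7.
Let the minimizer play I with probability q. The maximizer is indifferent when 9q + 13(1−q) = 20q + 10(1−q), giving q = 3/14.
The value is 9·(3/14) + (13)·(11/14) = 85/7.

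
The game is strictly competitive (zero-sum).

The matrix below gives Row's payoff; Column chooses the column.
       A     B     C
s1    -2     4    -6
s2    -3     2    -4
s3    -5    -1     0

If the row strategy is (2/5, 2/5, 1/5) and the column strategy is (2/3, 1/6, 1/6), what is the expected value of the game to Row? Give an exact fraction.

-23/10

Against (2/3, 1/6, 1/6), each row's expected payoff is s1: -5/3; s2: -7/3; s3: -7/2.
Taking the (2/5, 2/5, 1/5)-weighted average: (2/5)·(-5/3) + (2/5)·(-7/3) + (1/5)·(-7/2) = -23/10.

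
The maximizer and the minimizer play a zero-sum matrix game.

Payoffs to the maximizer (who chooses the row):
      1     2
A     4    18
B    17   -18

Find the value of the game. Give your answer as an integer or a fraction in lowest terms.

54/7

Row minima are 4 and -18, so the maximizer's maximin is 4; column maxima are 17 and 18, so the minimizer's minimax is 17. These differ, so the equilibrium is in mixed strategies.
Let the maximizer play A with probability p. The minimizer is indifferent when 4p + 17(1−p) = 18p − 18(1−p), giving p = 5/7.
Let the minimizer play 1 with probability q. The maximizer is indifferent when 4q + 18(1−q) = 17q − 18(1−q), giving q = 36/49.
The value is 4·(36/49) + (18)·(13/49) = 54/7.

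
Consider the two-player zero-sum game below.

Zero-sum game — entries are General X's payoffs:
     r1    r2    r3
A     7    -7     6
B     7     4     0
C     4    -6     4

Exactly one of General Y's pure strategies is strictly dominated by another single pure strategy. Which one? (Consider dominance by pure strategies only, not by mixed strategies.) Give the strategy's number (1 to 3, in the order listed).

1

General Y prefers columns that give General X less. Compare r1 with r2: -7 < 7, 4 < 7, -6 < 4.
So r2 strictly dominates r1 for General Y; r1 is strictly dominated.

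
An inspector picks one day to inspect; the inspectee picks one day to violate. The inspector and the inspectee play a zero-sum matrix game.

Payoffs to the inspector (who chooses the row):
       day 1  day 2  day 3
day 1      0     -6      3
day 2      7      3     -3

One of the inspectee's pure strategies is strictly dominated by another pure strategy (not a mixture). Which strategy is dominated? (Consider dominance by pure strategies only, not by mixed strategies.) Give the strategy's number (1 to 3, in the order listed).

1

The inspectee prefers columns that give the inspector less. Compare day 1 with day 2: -6 < 0, 3 < 7.
So day 2 strictly dominates day 1 for the inspectee; day 1 is strictly dominated.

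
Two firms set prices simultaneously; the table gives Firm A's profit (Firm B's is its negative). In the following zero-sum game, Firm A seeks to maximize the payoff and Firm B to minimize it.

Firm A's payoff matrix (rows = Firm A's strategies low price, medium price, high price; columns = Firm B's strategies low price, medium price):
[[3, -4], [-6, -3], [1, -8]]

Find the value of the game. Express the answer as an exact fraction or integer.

Row high price is strictly dominated by row low price, so Firm A never plays it.
The remaining 2×2 game on (low price, medium price) × (low price, medium price) has no saddle point. Let Firm A play low price with probability p; indifference gives 3p − 6(1−p) = −4p − 3(1−p), so p = 3/10.
Similarly Firm B's optimal q on low price is 1/10, and the value is 3·(1/10) + (-4)·(9/10) = -33/10.

-33/10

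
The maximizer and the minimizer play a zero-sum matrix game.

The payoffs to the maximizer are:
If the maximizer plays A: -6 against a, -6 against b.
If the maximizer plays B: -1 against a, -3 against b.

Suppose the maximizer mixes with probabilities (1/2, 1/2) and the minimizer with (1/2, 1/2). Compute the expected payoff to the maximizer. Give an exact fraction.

-4

Against (1/2, 1/2), each row's expected payoff is A: -6; B: -2.
Taking the (1/2, 1/2)-weighted average: (1/2)·(-6) + (1/2)·(-2) = -4.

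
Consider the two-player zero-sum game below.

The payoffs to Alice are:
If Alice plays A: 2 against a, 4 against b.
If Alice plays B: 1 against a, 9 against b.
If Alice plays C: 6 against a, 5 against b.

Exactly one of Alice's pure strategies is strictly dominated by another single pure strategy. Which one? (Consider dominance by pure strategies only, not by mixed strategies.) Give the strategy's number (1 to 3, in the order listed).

Compare A with C: 6 > 2, 5 > 4.
So C strictly dominates A for Alice; A is strictly dominated.

1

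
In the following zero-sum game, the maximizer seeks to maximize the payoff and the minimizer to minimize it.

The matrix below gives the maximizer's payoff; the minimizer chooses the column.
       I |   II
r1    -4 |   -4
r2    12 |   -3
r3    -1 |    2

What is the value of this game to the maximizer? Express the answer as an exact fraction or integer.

Row r1 is strictly dominated by row r3, so the maximizer never plays it.
The remaining 2×2 game on (r2, r3) × (I, II) has no saddle point. Let the maximizer play r2 with probability p; indifference gives 12p − (1−p) = −3p + 2(1−p), so p = 1/6.
Similarly the minimizer's optimal q on I is 5/18, and the value is 12·(5/18) + (-3)·(13/18) = 7/6.

7/6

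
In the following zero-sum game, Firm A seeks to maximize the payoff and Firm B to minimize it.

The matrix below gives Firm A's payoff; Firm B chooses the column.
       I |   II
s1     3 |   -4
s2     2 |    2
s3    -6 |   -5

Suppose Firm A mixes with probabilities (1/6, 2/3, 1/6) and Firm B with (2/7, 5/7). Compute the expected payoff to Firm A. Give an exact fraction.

Against (2/7, 5/7), each row's expected payoff is s1: -2; s2: 2; s3: -37/7.
Taking the (1/6, 2/3, 1/6)-weighted average: (1/6)·(-2) + (2/3)·(2) + (1/6)·(-37/7) = 5/42.

5/42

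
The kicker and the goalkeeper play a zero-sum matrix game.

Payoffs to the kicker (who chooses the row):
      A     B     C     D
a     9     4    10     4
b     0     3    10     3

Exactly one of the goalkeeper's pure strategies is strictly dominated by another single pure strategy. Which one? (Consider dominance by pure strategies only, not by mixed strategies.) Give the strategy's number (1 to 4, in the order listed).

3

The goalkeeper prefers columns that give the kicker less. Compare C with A: 9 < 10, 0 < 10.
So A strictly dominates C for the goalkeeper; C is strictly dominated.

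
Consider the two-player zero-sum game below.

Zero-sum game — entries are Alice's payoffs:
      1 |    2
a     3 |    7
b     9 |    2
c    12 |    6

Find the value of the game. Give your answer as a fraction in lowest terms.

33/5

Row b is strictly dominated by row c, so Alice never plays it.
The remaining 2×2 game on (a, c) × (1, 2) has no saddle point. Let Alice play a with probability p; indifference gives 3p + 12(1−p) = 7p + 6(1−p), so p = 3/5.
Similarly Bob's optimal q on 1 is 1/10, and the value is 3·(1/10) + (7)·(9/10) = 33/5.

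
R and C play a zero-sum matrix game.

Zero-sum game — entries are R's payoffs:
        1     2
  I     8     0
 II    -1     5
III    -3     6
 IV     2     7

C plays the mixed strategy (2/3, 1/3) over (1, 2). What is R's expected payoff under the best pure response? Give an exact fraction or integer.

I: (8)·(2/3) + (0)·(1/3) = 16/3.
II: (-1)·(2/3) + (5)·(1/3) = 1.
III: (-3)·(2/3) + (6)·(1/3) = 0.
IV: (2)·(2/3) + (7)·(1/3) = 11/3.
The best pure response is I with expected payoff 16/3.

16/3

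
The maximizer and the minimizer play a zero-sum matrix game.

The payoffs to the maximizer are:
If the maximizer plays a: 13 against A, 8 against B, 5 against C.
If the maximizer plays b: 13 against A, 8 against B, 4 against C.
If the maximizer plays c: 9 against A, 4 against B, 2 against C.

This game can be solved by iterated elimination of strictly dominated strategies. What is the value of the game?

Column B is strictly dominated by C for the minimizer (5<8, 4<8, 2<4); eliminate B.
Row c is strictly dominated by row a (13>9, 5>2); eliminate c.
Column A is strictly dominated by C for the minimizer (5<13, 4<13); eliminate A.
Row b is strictly dominated by row a (5>4); eliminate b.
Only (a, C) remains, with payoff 5.

5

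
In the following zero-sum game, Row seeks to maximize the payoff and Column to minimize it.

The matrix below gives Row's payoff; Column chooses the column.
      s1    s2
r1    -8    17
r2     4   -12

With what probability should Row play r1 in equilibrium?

16/41

Row minima are -8 and -12, so Row's maximin is -8; column maxima are 4 and 17, so Column's minimax is 4. These differ, so the equilibrium is in mixed strategies.
Let Row play r1 with probability p. Column is indifferent when −8p + 4(1−p) = 17p − 12(1−p), giving p = 16/41.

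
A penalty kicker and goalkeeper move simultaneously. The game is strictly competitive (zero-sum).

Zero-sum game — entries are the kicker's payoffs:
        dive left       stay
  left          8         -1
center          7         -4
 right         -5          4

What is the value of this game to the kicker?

Row center is strictly dominated by row left, so the kicker never plays it.
The remaining 2×2 game on (left, right) × (dive left, stay) has no saddle point. Let the kicker play left with probability p; indifference gives 8p − 5(1−p) = −p + 4(1−p), so p = 1/2.
Similarly the goalkeeper's optimal q on dive left is 5/18, and the value is 8·(5/18) + (-1)·(13/18) = 3/2.

3/2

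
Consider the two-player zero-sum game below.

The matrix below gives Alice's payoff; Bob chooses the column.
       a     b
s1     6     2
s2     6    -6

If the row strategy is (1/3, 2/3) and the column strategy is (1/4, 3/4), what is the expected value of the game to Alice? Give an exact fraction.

-1

Against (1/4, 3/4), each row's expected payoff is s1: 3; s2: -3.
Taking the (1/3, 2/3)-weighted average: (1/3)·(3) + (2/3)·(-3) = -1.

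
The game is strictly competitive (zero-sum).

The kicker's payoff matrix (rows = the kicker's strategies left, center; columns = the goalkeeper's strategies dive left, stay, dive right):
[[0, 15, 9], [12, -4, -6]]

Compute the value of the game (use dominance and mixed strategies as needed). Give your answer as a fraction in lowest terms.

4

Column stay is strictly dominated by dive right for the goalkeeper (it gives the kicker more in every row).
The remaining 2×2 game on (left, center) × (dive left, dive right) has no saddle point. Let the kicker play left with probability p; indifference gives 12(1−p) = 9p − 6(1−p), so p = 2/3.
Similarly the goalkeeper's optimal q on dive left is 5/9, and the value is 0·(5/9) + (9)·(4/9) = 4.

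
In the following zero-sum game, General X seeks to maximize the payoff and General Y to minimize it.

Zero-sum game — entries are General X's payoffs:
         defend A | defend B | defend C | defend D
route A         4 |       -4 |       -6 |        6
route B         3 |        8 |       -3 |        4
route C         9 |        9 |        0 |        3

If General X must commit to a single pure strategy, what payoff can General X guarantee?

The worst-case payoff for each row is route A: -6, route B: -3, route C: 0.
The best of these is 0.

0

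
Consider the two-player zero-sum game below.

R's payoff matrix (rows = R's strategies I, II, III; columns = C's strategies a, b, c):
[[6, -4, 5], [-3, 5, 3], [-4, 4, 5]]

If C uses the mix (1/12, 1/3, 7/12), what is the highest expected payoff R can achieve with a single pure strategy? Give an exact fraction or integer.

I: (6)·(1/12) + (-4)·(1/3) + (5)·(7/12) = 25/12.
II: (-3)·(1/12) + (5)·(1/3) + (3)·(7/12) = 19/6.
III: (-4)·(1/12) + (4)·(1/3) + (5)·(7/12) = 47/12.
The best pure response is III with expected payoff 47/12.

47/12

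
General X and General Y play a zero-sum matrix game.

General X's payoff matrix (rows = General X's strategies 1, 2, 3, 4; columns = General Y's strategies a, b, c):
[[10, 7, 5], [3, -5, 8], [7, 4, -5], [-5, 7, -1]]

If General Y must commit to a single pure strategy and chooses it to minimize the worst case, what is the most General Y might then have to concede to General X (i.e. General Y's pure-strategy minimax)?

7

The worst case (largest entry) in each column is a: 10, b: 7, c: 8.
The best (smallest) of these is 7.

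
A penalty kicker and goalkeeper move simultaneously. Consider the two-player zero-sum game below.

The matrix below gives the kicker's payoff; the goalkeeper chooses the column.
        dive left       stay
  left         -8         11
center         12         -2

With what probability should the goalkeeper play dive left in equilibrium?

Row minima are -8 and -2, so the kicker's maximin is -2; column maxima are 12 and 11, so the goalkeeper's minimax is 11. These differ, so the equilibrium is in mixed strategies.
Let the goalkeeper play dive left with probability q. The kicker is indifferent when −8q + 11(1−q) = 12q − 2(1−q), giving q = 13/33.

13/33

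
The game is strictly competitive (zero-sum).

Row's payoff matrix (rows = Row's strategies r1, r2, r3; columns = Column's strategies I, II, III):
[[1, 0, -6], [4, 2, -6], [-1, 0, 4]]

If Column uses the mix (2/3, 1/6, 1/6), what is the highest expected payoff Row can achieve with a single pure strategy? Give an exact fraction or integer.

r1: (1)·(2/3) + (0)·(1/6) + (-6)·(1/6) = -1/3.
r2: (4)·(2/3) + (2)·(1/6) + (-6)·(1/6) = 2.
r3: (-1)·(2/3) + (0)·(1/6) + (4)·(1/6) = 0.
The best pure response is r2 with expected payoff 2.

2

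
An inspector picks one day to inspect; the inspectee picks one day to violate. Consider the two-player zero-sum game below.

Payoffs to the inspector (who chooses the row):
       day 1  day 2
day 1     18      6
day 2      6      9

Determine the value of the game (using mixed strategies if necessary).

42/5

Row minima are 6 and 6, so the inspector's maximin is 6; column maxima are 18 and 9, so the inspectee's minimax is 9. These differ, so the equilibrium is in mixed strategies.
Let the inspector play day 1 with probability p. The inspectee is indifferent when 18p + 6(1−p) = 6p + 9(1−p), giving p = 1/5.
Let the inspectee play day 1 with probability q. The inspector is indifferent when 18q + 6(1−q) = 6q + 9(1−q), giving q = 1/5.
The value is 18·(1/5) + (6)·(4/5) = 42/5.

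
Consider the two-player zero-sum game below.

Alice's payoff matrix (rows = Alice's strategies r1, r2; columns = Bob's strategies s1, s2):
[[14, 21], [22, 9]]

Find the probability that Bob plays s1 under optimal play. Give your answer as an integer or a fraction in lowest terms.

3/5

Row minima are 14 and 9, so Alice's maximin is 14; column maxima are 22 and 21, so Bob's minimax is 21. These differ, so the equilibrium is in mixed strategies.
Let Bob play s1 with probability q. Alice is indifferent when 14q + 21(1−q) = 22q + 9(1−q), giving q = 3/5.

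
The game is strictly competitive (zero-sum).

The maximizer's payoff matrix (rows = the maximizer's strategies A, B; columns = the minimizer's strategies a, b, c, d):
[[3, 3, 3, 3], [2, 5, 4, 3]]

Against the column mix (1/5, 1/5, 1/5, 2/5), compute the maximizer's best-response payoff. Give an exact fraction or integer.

17/5

A: (3)·(1/5) + (3)·(1/5) + (3)·(1/5) + (3)·(2/5) = 3.
B: (2)·(1/5) + (5)·(1/5) + (4)·(1/5) + (3)·(2/5) = 17/5.
The best pure response is B with expected payoff 17/5.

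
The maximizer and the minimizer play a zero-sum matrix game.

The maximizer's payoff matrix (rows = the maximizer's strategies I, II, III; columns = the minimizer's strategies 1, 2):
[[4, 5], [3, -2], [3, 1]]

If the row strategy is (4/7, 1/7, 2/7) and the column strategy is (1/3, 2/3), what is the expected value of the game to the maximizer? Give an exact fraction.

Against (1/3, 2/3), each row's expected payoff is I: 14/3; II: -1/3; III: 5/3.
Taking the (4/7, 1/7, 2/7)-weighted average: (4/7)·(14/3) + (1/7)·(-1/3) + (2/7)·(5/3) = 65/21.

65/21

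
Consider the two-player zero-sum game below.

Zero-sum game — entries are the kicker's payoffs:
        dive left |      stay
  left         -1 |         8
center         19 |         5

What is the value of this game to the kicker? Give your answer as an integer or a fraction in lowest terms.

157/23

Row minima are -1 and 5, so the kicker's maximin is 5; column maxima are 19 and 8, so the goalkeeper's minimax is 8. These differ, so the equilibrium is in mixed strategies.
Let the kicker play left with probability p. The goalkeeper is indifferent when −p + 19(1−p) = 8p + 5(1−p), giving p = 14/23.
Let the goalkeeper play dive left with probability q. The kicker is indifferent when −q + 8(1−q) = 19q + 5(1−q), giving q = 3/23.
The value is -1·(3/23) + (8)·(20/23) = 157/23.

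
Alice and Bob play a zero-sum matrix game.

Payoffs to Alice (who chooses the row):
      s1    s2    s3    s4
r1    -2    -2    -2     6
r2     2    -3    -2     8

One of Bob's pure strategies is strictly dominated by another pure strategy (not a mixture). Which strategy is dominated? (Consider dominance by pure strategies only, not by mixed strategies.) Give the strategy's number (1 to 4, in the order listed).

Bob prefers columns that give Alice less. Compare s4 with s1: -2 < 6, 2 < 8.
So s1 strictly dominates s4 for Bob; s4 is strictly dominated.

4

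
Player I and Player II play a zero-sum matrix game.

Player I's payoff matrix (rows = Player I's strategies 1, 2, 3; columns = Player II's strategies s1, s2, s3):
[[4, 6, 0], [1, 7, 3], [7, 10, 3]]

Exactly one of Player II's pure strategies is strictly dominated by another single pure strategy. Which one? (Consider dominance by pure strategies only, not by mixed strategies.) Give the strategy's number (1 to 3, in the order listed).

Player II prefers columns that give Player I less. Compare s2 with s1: 4 < 6, 1 < 7, 7 < 10.
So s1 strictly dominates s2 for Player II; s2 is strictly dominated.

2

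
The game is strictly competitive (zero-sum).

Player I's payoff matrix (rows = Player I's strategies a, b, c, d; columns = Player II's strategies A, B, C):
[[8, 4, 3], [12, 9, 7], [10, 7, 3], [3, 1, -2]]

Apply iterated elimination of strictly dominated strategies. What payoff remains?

Row c is strictly dominated by row b (12>10, 9>7, 7>3); eliminate c.
Row d is strictly dominated by row a (8>3, 4>1, 3>-2); eliminate d.
Column B is strictly dominated by C for Player II (3<4, 7<9); eliminate B.
Row a is strictly dominated by row b (12>8, 7>3); eliminate a.
Column A is strictly dominated by C for Player II (7<12); eliminate A.
Only (b, C) remains, with payoff 7.

7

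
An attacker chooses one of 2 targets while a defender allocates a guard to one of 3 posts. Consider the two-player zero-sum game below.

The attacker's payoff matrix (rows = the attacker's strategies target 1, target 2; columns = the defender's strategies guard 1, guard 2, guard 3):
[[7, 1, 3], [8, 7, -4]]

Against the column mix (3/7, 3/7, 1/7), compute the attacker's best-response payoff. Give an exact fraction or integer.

target 1: (7)·(3/7) + (1)·(3/7) + (3)·(1/7) = 27/7.
target 2: (8)·(3/7) + (7)·(3/7) + (-4)·(1/7) = 41/7.
The best pure response is target 2 with expected payoff 41/7.

41/7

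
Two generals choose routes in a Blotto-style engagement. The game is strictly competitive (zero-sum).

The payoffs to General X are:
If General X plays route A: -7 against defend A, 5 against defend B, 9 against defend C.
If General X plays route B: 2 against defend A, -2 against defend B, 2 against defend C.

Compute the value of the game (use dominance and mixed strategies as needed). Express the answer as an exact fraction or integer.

Column defend C is strictly dominated by defend B for General Y (it gives General X more in every row).
The remaining 2×2 game on (route A, route B) × (defend A, defend B) has no saddle point. Let General X play route A with probability p; indifference gives −7p + 2(1−p) = 5p − 2(1−p), so p = 1/4.
Similarly General Y's optimal q on defend A is 7/16, and the value is -7·(7/16) + (5)·(9/16) = -1/4.

-1/4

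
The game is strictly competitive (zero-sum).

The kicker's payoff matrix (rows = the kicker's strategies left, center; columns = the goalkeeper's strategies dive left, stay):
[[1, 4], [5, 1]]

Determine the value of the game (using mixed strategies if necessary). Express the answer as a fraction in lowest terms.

Row minima are 1 and 1, so the kicker's maximin is 1; column maxima are 5 and 4, so the goalkeeper's minimax is 4. These differ, so the equilibrium is in mixed strategies.
Let the kicker play left with probability p. The goalkeeper is indifferent when p + 5(1−p) = 4p + (1−p), giving p = 4/7.
Let the goalkeeper play dive left with probability q. The kicker is indifferent when q + 4(1−q) = 5q + (1−q), giving q = 3/7.
The value is 1·(3/7) + (4)·(4/7) = 19/7.

19/7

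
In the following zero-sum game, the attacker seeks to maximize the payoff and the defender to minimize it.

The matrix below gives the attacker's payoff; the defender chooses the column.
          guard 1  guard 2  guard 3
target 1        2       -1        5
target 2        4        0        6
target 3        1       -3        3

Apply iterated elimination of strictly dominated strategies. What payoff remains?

Row target 3 is strictly dominated by row target 1 (2>1, -1>-3, 5>3); eliminate target 3.
Row target 1 is strictly dominated by row target 2 (4>2, 0>-1, 6>5); eliminate target 1.
Column guard 3 is strictly dominated by guard 1 for the defender (4<6); eliminate guard 3.
Column guard 1 is strictly dominated by guard 2 for the defender (0<4); eliminate guard 1.
Only (target 2, guard 2) remains, with payoff 0.

0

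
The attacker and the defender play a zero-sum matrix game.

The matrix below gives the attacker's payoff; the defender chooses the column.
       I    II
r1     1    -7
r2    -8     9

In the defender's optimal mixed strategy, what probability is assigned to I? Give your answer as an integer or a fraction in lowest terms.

16/25

Row minima are -7 and -8, so the attacker's maximin is -7; column maxima are 1 and 9, so the defender's minimax is 1. These differ, so the equilibrium is in mixed strategies.
Let the defender play I with probability q. The attacker is indifferent when q − 7(1−q) = −8q + 9(1−q), giving q = 16/25.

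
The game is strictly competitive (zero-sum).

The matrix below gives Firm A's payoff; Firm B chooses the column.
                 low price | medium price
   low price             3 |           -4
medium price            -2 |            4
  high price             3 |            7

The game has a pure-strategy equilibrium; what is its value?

Row minima: -4, -2, 3 → Firm A's maximin is 3.
Column maxima: 3, 7 → Firm B's minimax is 3.
They coincide at (high price, low price), so the value is 3.

3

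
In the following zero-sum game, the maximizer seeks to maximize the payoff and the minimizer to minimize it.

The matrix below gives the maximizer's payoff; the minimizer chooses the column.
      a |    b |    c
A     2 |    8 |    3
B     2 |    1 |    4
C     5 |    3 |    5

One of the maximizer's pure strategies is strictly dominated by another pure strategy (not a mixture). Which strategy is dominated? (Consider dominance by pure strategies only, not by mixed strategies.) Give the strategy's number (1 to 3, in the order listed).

2

Compare B with C: 5 > 2, 3 > 1, 5 > 4.
So C strictly dominates B for the maximizer; B is strictly dominated.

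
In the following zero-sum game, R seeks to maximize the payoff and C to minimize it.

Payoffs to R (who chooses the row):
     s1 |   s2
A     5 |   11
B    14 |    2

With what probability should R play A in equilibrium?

Row minima are 5 and 2, so R's maximin is 5; column maxima are 14 and 11, so C's minimax is 11. These differ, so the equilibrium is in mixed strategies.
Let R play A with probability p. C is indifferent when 5p + 14(1−p) = 11p + 2(1−p), giving p = 2/3.

2/3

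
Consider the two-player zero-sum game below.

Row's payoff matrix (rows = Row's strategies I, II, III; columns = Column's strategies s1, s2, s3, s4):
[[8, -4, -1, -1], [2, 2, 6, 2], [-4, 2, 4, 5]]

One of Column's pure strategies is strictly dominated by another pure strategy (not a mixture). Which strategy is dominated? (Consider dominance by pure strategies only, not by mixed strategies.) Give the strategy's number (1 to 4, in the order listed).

3

Column prefers columns that give Row less. Compare s3 with s2: -4 < -1, 2 < 6, 2 < 4.
So s2 strictly dominates s3 for Column; s3 is strictly dominated.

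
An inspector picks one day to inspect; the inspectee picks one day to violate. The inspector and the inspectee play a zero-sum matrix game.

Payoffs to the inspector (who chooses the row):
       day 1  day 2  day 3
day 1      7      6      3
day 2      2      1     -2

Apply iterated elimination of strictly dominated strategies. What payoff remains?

Column day 2 is strictly dominated by day 3 for the inspectee (3<6, -2<1); eliminate day 2.
Row day 2 is strictly dominated by row day 1 (7>2, 3>-2); eliminate day 2.
Column day 1 is strictly dominated by day 3 for the inspectee (3<7); eliminate day 1.
Only (day 1, day 3) remains, with payoff 3.

3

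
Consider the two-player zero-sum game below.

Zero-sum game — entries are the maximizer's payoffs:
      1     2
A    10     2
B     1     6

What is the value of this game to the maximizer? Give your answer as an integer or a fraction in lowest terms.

Row minima are 2 and 1, so the maximizer's maximin is 2; column maxima are 10 and 6, so the minimizer's minimax is 6. These differ, so the equilibrium is in mixed strategies.
Let the maximizer play A with probability p. The minimizer is indifferent when 10p + (1−p) = 2p + 6(1−p), giving p = 5/13.
Let the minimizer play 1 with probability q. The maximizer is indifferent when 10q + 2(1−q) = q + 6(1−q), giving q = 4/13.
The value is 10·(4/13) + (2)·(9/13) = 58/13.

58/13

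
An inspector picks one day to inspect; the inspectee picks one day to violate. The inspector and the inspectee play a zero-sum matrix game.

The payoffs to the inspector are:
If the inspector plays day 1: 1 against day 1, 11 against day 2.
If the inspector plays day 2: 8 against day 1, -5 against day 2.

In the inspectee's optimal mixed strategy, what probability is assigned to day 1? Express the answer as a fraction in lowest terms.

16/23

Row minima are 1 and -5, so the inspector's maximin is 1; column maxima are 8 and 11, so the inspectee's minimax is 8. These differ, so the equilibrium is in mixed strategies.
Let the inspectee play day 1 with probability q. The inspector is indifferent when q + 11(1−q) = 8q − 5(1−q), giving q = 16/23.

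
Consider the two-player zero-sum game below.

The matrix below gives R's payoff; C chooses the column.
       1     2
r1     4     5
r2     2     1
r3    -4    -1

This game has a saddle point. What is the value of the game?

Row minima: 4, 1, -4 → R's maximin is 4.
Column maxima: 4, 5 → C's minimax is 4.
They coincide at (r1, 1), so the value is 4.

4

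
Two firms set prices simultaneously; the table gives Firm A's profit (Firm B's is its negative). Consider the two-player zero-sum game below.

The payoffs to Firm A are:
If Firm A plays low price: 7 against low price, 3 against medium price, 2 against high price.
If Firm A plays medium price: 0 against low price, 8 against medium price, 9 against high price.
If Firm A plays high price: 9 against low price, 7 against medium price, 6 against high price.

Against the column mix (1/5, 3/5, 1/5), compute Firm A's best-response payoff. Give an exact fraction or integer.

low price: (7)·(1/5) + (3)·(3/5) + (2)·(1/5) = 18/5.
medium price: (0)·(1/5) + (8)·(3/5) + (9)·(1/5) = 33/5.
high price: (9)·(1/5) + (7)·(3/5) + (6)·(1/5) = 36/5.
The best pure response is high price with expected payoff 36/5.

36/5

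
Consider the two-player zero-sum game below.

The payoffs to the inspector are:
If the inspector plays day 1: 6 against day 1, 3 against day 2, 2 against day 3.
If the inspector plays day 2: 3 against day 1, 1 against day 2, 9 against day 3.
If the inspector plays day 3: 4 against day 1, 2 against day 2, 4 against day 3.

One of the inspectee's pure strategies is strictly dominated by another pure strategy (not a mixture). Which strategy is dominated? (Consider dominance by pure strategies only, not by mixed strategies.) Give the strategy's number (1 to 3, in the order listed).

1

The inspectee prefers columns that give the inspector less. Compare day 1 with day 2: 3 < 6, 1 < 3, 2 < 4.
So day 2 strictly dominates day 1 for the inspectee; day 1 is strictly dominated.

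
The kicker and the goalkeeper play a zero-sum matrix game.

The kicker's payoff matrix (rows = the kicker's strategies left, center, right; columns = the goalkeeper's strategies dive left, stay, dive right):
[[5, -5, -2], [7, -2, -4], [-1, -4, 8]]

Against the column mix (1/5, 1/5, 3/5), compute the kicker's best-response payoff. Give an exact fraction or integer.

19/5

left: (5)·(1/5) + (-5)·(1/5) + (-2)·(3/5) = -6/5.
center: (7)·(1/5) + (-2)·(1/5) + (-4)·(3/5) = -7/5.
right: (-1)·(1/5) + (-4)·(1/5) + (8)·(3/5) = 19/5.
The best pure response is right with expected payoff 19/5.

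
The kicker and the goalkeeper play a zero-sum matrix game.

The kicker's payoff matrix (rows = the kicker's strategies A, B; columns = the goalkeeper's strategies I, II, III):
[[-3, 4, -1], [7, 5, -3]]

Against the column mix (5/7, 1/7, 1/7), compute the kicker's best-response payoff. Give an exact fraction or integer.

37/7

A: (-3)·(5/7) + (4)·(1/7) + (-1)·(1/7) = -12/7.
B: (7)·(5/7) + (5)·(1/7) + (-3)·(1/7) = 37/7.
The best pure response is B with expected payoff 37/7.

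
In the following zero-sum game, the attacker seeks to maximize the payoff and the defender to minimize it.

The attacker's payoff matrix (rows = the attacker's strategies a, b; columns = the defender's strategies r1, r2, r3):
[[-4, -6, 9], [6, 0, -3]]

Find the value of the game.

Column r1 is strictly dominated by r2 for the defender (it gives the attacker more in every row).
The remaining 2×2 game on (a, b) × (r2, r3) has no saddle point. Let the attacker play a with probability p; indifference gives −6p = 9p − 3(1−p), so p = 1/6.
Similarly the defender's optimal q on r2 is 2/3, and the value is -6·(2/3) + (9)·(1/3) = -1.

-1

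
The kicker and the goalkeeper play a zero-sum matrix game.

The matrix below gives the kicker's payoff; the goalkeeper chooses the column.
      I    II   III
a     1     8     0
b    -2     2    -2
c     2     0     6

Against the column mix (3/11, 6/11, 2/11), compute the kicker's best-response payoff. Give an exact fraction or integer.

51/11

a: (1)·(3/11) + (8)·(6/11) + (0)·(2/11) = 51/11.
b: (-2)·(3/11) + (2)·(6/11) + (-2)·(2/11) = 2/11.
c: (2)·(3/11) + (0)·(6/11) + (6)·(2/11) = 18/11.
The best pure response is a with expected payoff 51/11.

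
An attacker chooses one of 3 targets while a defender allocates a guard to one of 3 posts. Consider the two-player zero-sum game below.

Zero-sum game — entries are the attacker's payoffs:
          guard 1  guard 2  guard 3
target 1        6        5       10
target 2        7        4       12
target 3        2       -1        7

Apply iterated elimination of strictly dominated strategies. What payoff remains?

Row target 3 is strictly dominated by row target 1 (6>2, 5>-1, 10>7); eliminate target 3.
Column guard 3 is strictly dominated by guard 1 for the defender (6<10, 7<12); eliminate guard 3.
Column guard 1 is strictly dominated by guard 2 for the defender (5<6, 4<7); eliminate guard 1.
Row target 2 is strictly dominated by row target 1 (5>4); eliminate target 2.
Only (target 1, guard 2) remains, with payoff 5.

5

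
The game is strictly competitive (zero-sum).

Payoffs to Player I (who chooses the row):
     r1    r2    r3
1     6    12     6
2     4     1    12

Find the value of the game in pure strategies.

6

Row minima: 6, 1 → Player I's maximin is 6.
Column maxima: 6, 12, 12 → Player II's minimax is 6.
They coincide at (1, r1), so the value is 6.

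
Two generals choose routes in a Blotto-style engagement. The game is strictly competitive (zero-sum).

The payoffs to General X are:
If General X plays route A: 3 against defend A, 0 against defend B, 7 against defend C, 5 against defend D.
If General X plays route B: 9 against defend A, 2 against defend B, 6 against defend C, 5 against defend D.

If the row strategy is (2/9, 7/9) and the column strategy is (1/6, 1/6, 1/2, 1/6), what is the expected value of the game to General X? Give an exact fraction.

Against (1/6, 1/6, 1/2, 1/6), each row's expected payoff is route A: 29/6; route B: 17/3.
Taking the (2/9, 7/9)-weighted average: (2/9)·(29/6) + (7/9)·(17/3) = 148/27.

148/27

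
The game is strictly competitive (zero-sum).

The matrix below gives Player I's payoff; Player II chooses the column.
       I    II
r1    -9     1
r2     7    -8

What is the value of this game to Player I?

Row minima are -9 and -8, so Player I's maximin is -8; column maxima are 7 and 1, so Player II's minimax is 1. These differ, so the equilibrium is in mixed strategies.
Let Player I play r1 with probability p. Player II is indifferent when −9p + 7(1−p) = p − 8(1−p), giving p = 3/5.
Let Player II play I with probability q. Player I is indifferent when −9q + (1−q) = 7q − 8(1−q), giving q = 9/25.
The value is -9·(9/25) + (1)·(16/25) = -13/5.

-13/5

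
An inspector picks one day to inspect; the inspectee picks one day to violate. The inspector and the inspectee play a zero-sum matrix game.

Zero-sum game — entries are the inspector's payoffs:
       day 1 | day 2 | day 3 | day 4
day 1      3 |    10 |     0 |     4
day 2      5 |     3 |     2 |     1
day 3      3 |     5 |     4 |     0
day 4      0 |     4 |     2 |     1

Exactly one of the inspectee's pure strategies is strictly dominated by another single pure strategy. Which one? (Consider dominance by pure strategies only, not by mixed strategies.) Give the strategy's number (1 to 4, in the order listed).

2

The inspectee prefers columns that give the inspector less. Compare day 2 with day 3: 0 < 10, 2 < 3, 4 < 5, 2 < 4.
So day 3 strictly dominates day 2 for the inspectee; day 2 is strictly dominated.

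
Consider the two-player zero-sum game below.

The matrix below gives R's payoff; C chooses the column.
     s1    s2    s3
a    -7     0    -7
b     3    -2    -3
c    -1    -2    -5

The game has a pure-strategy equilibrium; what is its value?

-3

Row minima: -7, -3, -5 → R's maximin is -3.
Column maxima: 3, 0, -3 → C's minimax is -3.
They coincide at (b, s3), so the value is -3.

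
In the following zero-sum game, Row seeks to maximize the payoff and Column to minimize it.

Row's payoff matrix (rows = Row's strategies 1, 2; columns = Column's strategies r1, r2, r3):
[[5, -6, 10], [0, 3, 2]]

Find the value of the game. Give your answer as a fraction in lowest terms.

Column r3 is strictly dominated by r1 for Column (it gives Row more in every row).
The remaining 2×2 game on (1, 2) × (r1, r2) has no saddle point. Let Row play 1 with probability p; indifference gives 5p = −6p + 3(1−p), so p = 3/14.
Similarly Column's optimal q on r1 is 9/14, and the value is 5·(9/14) + (-6)·(5/14) = 15/14.

15/14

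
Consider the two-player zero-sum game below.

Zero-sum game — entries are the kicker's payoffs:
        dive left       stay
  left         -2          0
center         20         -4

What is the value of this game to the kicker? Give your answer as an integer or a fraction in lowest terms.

-4/13

Row minima are -2 and -4, so the kicker's maximin is -2; column maxima are 20 and 0, so the goalkeeper's minimax is 0. These differ, so the equilibrium is in mixed strategies.
Let the kicker play left with probability p. The goalkeeper is indifferent when −2p + 20(1−p) = −4(1−p), giving p = 12/13.
Let the goalkeeper play dive left with probability q. The kicker is indifferent when −2q = 20q − 4(1−q), giving q = 2/13.
The value is -2·(2/13) + (0)·(11/13) = -4/13.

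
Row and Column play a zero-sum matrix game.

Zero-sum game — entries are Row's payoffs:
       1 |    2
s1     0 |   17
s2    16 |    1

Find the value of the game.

17/2

Row minima are 0 and 1, so Row's maximin is 1; column maxima are 16 and 17, so Column's minimax is 16. These differ, so the equilibrium is in mixed strategies.
Let Row play s1 with probability p. Column is indifferent when 16(1−p) = 17p + (1−p), giving p = 15/32.
Let Column play 1 with probability q. Row is indifferent when 17(1−q) = 16q + (1−q), giving q = 1/2.
The value is 0·(1/2) + (17)·(1/2) = 17/2.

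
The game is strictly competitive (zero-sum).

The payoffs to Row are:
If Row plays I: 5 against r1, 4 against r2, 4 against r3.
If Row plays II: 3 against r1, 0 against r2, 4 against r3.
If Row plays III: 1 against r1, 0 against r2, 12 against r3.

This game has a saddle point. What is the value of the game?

Row minima: 4, 0, 0 → Row's maximin is 4.
Column maxima: 5, 4, 12 → Column's minimax is 4.
They coincide at (I, r2), so the value is 4.

4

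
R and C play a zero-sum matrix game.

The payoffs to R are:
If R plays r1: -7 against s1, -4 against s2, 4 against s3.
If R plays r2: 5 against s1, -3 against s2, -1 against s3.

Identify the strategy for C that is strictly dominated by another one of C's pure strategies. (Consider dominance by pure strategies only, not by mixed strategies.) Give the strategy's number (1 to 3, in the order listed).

3

C prefers columns that give R less. Compare s3 with s2: -4 < 4, -3 < -1.
So s2 strictly dominates s3 for C; s3 is strictly dominated.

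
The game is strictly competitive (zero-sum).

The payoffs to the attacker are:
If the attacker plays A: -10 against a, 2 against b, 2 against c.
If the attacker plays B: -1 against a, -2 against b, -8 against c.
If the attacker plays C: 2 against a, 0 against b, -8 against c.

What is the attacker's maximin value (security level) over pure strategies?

-8

The worst-case payoff for each row is A: -10, B: -8, C: -8.
The best of these is -8.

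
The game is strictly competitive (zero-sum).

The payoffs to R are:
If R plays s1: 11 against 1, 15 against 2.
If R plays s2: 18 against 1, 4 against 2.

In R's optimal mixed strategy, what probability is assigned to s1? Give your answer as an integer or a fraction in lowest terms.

7/9

Row minima are 11 and 4, so R's maximin is 11; column maxima are 18 and 15, so C's minimax is 15. These differ, so the equilibrium is in mixed strategies.
Let R play s1 with probability p. C is indifferent when 11p + 18(1−p) = 15p + 4(1−p), giving p = 7/9.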